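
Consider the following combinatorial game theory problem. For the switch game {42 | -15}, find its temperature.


The game is {42 | -15}, a switch {a | b} with numbers a > b.
Cooling {a | b} by t gives {a - t | b + t}, which stops being hot when a - t = b + t, i.e. at t = (a - b)/2. So the temperature of a switch is (a - b)/2.
Temperature = (Left option - Right option) / 2
= (42 - (-15)) / 2
= 57 / 2
= 57/2

57/2


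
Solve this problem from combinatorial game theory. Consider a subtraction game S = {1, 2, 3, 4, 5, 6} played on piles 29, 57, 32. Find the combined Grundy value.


Subtraction set: {1, 2, 3, 4, 5, 6}
For this subtraction set, G(n) = n mod 7 (period = max + 1 = 7).
Pile 1 (size 29): G(29) = 29 mod 7 = 1
Pile 2 (size 57): G(57) = 57 mod 7 = 1
Pile 3 (size 32): G(32) = 32 mod 7 = 4
Total Grundy value = XOR of all: 1 XOR 1 XOR 4 = 4

4


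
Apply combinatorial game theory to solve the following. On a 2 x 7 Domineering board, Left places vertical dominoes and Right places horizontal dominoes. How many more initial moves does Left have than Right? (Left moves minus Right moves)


Board is 2 x 7 (rows x cols).
Left (vertical) placements: (rows-1) * cols = 1 * 7 = 7
Right (horizontal) placements: rows * (cols-1) = 2 * 6 = 12
Advantage = Left - Right = 7 - 12 = -5

-5


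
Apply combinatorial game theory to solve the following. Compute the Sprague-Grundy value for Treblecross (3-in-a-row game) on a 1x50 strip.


Treblecross: place X on empty cells; 3-in-a-row wins.
Playing within two cells of an existing X lets the opponent win at once, so sensible play treats the cells i-2..i+2 around each X as dead. The player left with no safe cell loses, so this is a normal-play take-away game on strips of safe cells.
Placing X at cell i (0-indexed) of a strip of k safe cells leaves independent strips of sizes max(0, i-2) and max(0, k-i-3). Hence G(k) = mex{ G(max(0,i-2)) XOR G(max(0,k-i-3)) : 0 <= i < k }, with G(0) = 0.
G(1): splits (0,0):0^0=0 -> mex({0}) = 1
G(2): splits (0,0):0^0=0 -> mex({0}) = 1
G(3): splits (0,0):0^0=0 -> mex({0}) = 1
G(4): splits (0,1):0^1=1 (0,0):0^0=0 -> mex({0, 1}) = 2
G(5): splits (0,2):0^1=1 (0,1):0^1=1 (0,0):0^0=0 -> mex({0, 1}) = 2
G(6) = mex({1}) = 0
G(7) = mex({0, 1, 2}) = 3
G(8) = mex({0, 1, 2}) = 3
G(9) = mex({0, 2}) = 1
G(10) = mex({0, 2, 3}) = 1
G(11) = mex({0, 3}) = 1
G(12) = mex({1, 3}) = 0
G(13) = mex({0, 1, 2, 3}) = 4
G(14) = mex({0, 1, 2}) = 3
G(15) = mex({0, 1, 2}) = 3
G(16) = mex({0, 1, 2, 4}) = 3
G(17) = mex({0, 1, 3, 4}) = 2
G(18) = mex({0, 1, 3, 4}) = 2
G(19) = mex({0, 1, 3, 5}) = 2
G(20) = mex({0, 1, 2, 3, 5}) = 4
G(21) = mex({0, 1, 2, 3, 5}) = 4
G(22) = mex({1, 2, 6}) = 0
G(23) = mex({0, 1, 2, 3, 4, 6}) = 5
G(24) = mex({0, 1, 2, 3, 4}) = 5
G(25) = mex({0, 1, 3, 4, 7}) = 2
G(26) = mex({0, 1, 3, 4, 5, 7}) = 2
G(27) = mex({0, 1, 3, 5}) = 2
G(28) = mex({0, 1, 2, 5}) = 3
G(29) = mex({0, 1, 2, 4, 5, 6}) = 3
G(30) = mex({1, 2, 4, 6}) = 0
G(31) = mex({0, 1, 2, 3, 4, 6}) = 5
G(32) = mex({1, 2, 3, 4, 7}) = 0
G(33) = mex({0, 3, 7}) = 1
G(34) = mex({0, 2, 3, 5, 7}) = 1
G(35) = mex({0, 2, 3, 5, 6}) = 1
G(36) = mex({0, 1, 2, 5, 6}) = 3
G(37) = mex({0, 1, 2, 4, 5, 6}) = 3
G(38) = mex({0, 1, 2, 4}) = 3
G(39) = mex({0, 1, 2, 3, 4, 7}) = 5
G(40) = mex({0, 1, 2, 3, 4, 5, 7}) = 6
G(41) = mex({0, 1, 2, 3, 5, 7}) = 4
G(42) = mex({0, 1, 2, 3, 5, 6, 7}) = 4
G(43) = mex({0, 2, 3, 5, 6}) = 1
G(44) = mex({1, 2, 3, 4, 5, 6}) = 0
G(45) = mex({0, 1, 2, 3, 4, 6, 7}) = 5
G(46) = mex({0, 1, 2, 3, 4, 7}) = 5
G(47) = mex({0, 1, 2, 3, 4, 5, 7}) = 6
G(48) = mex({0, 1, 2, 3, 4, 5, 7}) = 6
G(49) = mex({0, 1, 3, 4, 5, 7}) = 2
G(50) = mex({0, 1, 2, 3, 4, 5, 6}) = 7
Therefore G(50) = 7.

7


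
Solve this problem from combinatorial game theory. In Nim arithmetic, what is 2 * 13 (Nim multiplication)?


Nim multiplication is bilinear over XOR: (u XOR v) * w = (u*w) XOR (v*w).
So we split each operand into its bit components and XOR the pairwise Nim products.
2 = 2 (as XOR of powers of 2).
13 = 1 + 4 + 8 (as XOR of powers of 2).
Using the standard Nim-product table on single bits:
  2*2 = 3,   2*4 = 8,   2*8 = 12,
  4*4 = 6,   4*8 = 11,  8*8 = 13,
and  1*x = x (identity), k*l = l*k (commutative).
Pairwise Nim products:
  2 * 1 = 2
  2 * 4 = 8
  2 * 8 = 12
XOR them: 2 XOR 8 XOR 12 = 6.
Result: 2 * 13 = 6 (in Nim).

6


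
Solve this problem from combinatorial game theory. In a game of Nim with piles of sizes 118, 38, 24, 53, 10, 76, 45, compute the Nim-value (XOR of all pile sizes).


We need the XOR (exclusive or) of all pile sizes.
After XOR-ing pile 1 (size 118): 0 XOR 118 = 118
After XOR-ing pile 2 (size 38): 118 XOR 38 = 80
After XOR-ing pile 3 (size 24): 80 XOR 24 = 72
After XOR-ing pile 4 (size 53): 72 XOR 53 = 125
After XOR-ing pile 5 (size 10): 125 XOR 10 = 119
After XOR-ing pile 6 (size 76): 119 XOR 76 = 59
After XOR-ing pile 7 (size 45): 59 XOR 45 = 22
The Nim-value of this position is 22.

22


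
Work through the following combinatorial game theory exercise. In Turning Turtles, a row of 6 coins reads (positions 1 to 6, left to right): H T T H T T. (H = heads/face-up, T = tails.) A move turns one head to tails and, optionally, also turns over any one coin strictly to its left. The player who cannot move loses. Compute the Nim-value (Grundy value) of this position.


Coins: H T T H T T
Key fact: a single head at position k behaves exactly like a Nim heap of size k (turning it to T and optionally flipping a coin at j < k corresponds to moving the heap from k to j, or to 0), and heads combine as a disjunctive sum (two heads at the same place would cancel, matching j XOR j = 0). So the Nim-value is the XOR of the 1-indexed positions of the heads.
Face-up positions (1-indexed): [1, 4]
XOR 0 with 1: 0 XOR 1 = 1
XOR 1 with 4: 1 XOR 4 = 5
Nim-value = 5

5


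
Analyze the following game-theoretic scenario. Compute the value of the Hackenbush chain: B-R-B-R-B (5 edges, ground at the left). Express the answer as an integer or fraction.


Edges (from ground): B-R-B-R-B
By Berlekamp's sign-expansion rule, a Blue-Red Hackenbush stalk has the value of the surreal number whose sign sequence is the edge sequence with B -> + and R -> -.
Sign sequence: +-+-+
Trace the sign expansion in the surreal number tree, starting from 0:
Edge 1: B (sign +) -> bounds (0, +inf), value = 1
Edge 2: R (sign -) -> bounds (0, 1), value = 1/2
Edge 3: B (sign +) -> bounds (1/2, 1), value = 3/4
Edge 4: R (sign -) -> bounds (1/2, 3/4), value = 5/8
Edge 5: B (sign +) -> bounds (5/8, 3/4), value = 11/16
Game value = 11/16

11/16


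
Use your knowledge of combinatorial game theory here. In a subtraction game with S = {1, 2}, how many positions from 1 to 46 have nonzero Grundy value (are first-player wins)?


Subtraction set S = {1, 2}, so G(n) = n mod 3.
G(n) = 0 when n is a multiple of 3.
Multiples of 3 in [1, 46]: 15
N-positions (nonzero Grundy) = 46 - 15 = 31

31


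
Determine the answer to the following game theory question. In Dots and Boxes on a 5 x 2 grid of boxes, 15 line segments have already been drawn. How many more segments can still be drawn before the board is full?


Grid: 5 x 2 boxes, i.e. 6 rows and 3 columns of dots.
Horizontal edges: (rows + 1) * cols = 6 * 2 = 12
Vertical edges: rows * (cols + 1) = 5 * 3 = 15
Total edges: 12 + 15 = 27
Edges drawn: 15
Remaining: 27 - 15 = 12

12


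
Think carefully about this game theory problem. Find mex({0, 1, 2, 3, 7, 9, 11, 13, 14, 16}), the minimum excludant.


Set = {0, 1, 2, 3, 7, 9, 11, 13, 14, 16}
0 is in the set.
1 is in the set.
2 is in the set.
3 is in the set.
4 is NOT in the set. This is the mex.
mex = 4

4


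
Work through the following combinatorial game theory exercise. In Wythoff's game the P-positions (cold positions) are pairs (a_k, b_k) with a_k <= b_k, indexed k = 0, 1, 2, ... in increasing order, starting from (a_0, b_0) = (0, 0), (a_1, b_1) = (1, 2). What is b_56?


By Wythoff's theorem, a_k = floor(k * phi) and b_k = floor(k * phi^2) = a_k + k, where phi = (1 + sqrt(5))/2 is the golden ratio.
phi = (1 + sqrt(5))/2 = 1.618034
phi^2 = phi + 1 = 2.618034
k = 56
k * phi^2 = 56 * 2.618034 = 146.609903
b_56 = floor(k * phi^2) = 146 (check: a_56 + k = 90 + 56 = 146)

146


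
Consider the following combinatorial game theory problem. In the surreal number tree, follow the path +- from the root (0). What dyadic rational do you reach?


Sign expansion: +-
Rule: track bounds (lo, hi), initially (-inf, +inf). On '+', the current value becomes lo and we move to the simplest number in (value, hi): value + 1 if hi = +inf, otherwise the midpoint (value + hi)/2. On '-', the current value becomes hi and we move to value - 1 if lo = -inf, otherwise the midpoint (lo + value)/2.
Start at 0.
Step 1: sign = +, move right. Bounds: (0, +inf). Value = 1
Step 2: sign = -, move left. Bounds: (0, 1). Value = 1/2
The surreal number with sign expansion +- is 1/2.

1/2


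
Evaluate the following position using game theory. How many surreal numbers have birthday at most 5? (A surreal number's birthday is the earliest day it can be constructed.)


Day 0: {|} = 0 is born. Count = 1.
Day n: the number of surreal numbers born by day n is 2^(n+1) - 1.
By day 0: 2^1 - 1 = 1
By day 1: 2^2 - 1 = 3
By day 2: 2^3 - 1 = 7
By day 3: 2^4 - 1 = 15
By day 4: 2^5 - 1 = 31
By day 5: 2^6 - 1 = 63
By day 5: 63 surreal numbers.

63


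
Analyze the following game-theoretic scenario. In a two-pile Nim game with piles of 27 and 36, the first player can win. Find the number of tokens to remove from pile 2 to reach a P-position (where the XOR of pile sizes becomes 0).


Piles: 27 and 36
Current XOR: 27 XOR 36 = 63 (non-zero, so this is an N-position).
To make the XOR zero, we need to find a move that balances the piles.
For pile 2 (size 36): target = 36 XOR 63 = 27
We reduce pile 2 from 36 to 27.
Tokens removed: 36 - 27 = 9
Verification: 27 XOR 27 = 0

9


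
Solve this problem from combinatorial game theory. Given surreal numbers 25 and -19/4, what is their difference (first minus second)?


x = 25, y = -19/4
Converting to common denominator: 4
x = 100/4, y = -19/4
x - y = 25 - -19/4 = 119/4

119/4


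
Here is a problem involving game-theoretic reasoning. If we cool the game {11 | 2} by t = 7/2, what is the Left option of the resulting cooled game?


Original game: {11 | 2} (a switch {a | b} with a > b).
Cooling by t (for t below the temperature (a - b)/2 = 9/2) taxes each move by t: {a | b} cooled by t is {a - t | b + t}.
Cooling amount: t = 7/2
Cooled Left option: 11 - 7/2 = 15/2
Cooled Right option: 2 + 7/2 = 11/2
Cooled game: {15/2 | 11/2}
Left option = 15/2

15/2


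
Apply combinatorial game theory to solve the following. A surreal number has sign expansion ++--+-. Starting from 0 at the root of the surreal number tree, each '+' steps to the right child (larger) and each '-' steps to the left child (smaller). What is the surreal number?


Sign expansion: ++--+-
Rule: track bounds (lo, hi), initially (-inf, +inf). On '+', the current value becomes lo and we move to the simplest number in (value, hi): value + 1 if hi = +inf, otherwise the midpoint (value + hi)/2. On '-', the current value becomes hi and we move to value - 1 if lo = -inf, otherwise the midpoint (lo + value)/2.
Start at 0.
Step 1: sign = +, move right. Bounds: (0, +inf). Value = 1
Step 2: sign = +, move right. Bounds: (1, +inf). Value = 2
Step 3: sign = -, move left. Bounds: (1, 2). Value = 3/2
Step 4: sign = -, move left. Bounds: (1, 3/2). Value = 5/4
Step 5: sign = +, move right. Bounds: (5/4, 3/2). Value = 11/8
Step 6: sign = -, move left. Bounds: (5/4, 11/8). Value = 21/16
The surreal number with sign expansion ++--+- is 21/16.

21/16


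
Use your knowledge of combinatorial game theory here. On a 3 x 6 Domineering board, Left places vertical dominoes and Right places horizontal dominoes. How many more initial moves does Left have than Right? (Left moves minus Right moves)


Board is 3 x 6 (rows x cols).
Left (vertical) placements: (rows-1) * cols = 2 * 6 = 12
Right (horizontal) placements: rows * (cols-1) = 3 * 5 = 15
Advantage = Left - Right = 12 - 15 = -3

-3


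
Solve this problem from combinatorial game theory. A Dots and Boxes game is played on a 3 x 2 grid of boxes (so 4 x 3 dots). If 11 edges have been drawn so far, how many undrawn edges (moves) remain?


Grid: 3 x 2 boxes, i.e. 4 rows and 3 columns of dots.
Horizontal edges: (rows + 1) * cols = 4 * 2 = 8
Vertical edges: rows * (cols + 1) = 3 * 3 = 9
Total edges: 8 + 9 = 17
Edges drawn: 11
Remaining: 17 - 11 = 6

6


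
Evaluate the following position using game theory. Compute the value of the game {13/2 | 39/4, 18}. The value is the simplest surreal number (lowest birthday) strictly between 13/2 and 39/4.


Left options: {13/2}, max = 13/2
Right options: {39/4, 18}, min = 39/4
All options are numbers and max(Left) < min(Right), so by the simplicity theorem the value is the simplest (earliest-born) number strictly between 13/2 and 39/4.
Integers 7 through 9 all lie strictly between 13/2 and 39/4.
Among integers, the simplest (lowest birthday = smallest |n|; 0 is born on day 0, +-n on day n) is 7.
No non-integer in the interval can be simpler: if x is a non-integer in the interval, then floor(x) or ceil(x) also lies in the interval (the interval contains an integer), and both are proper prefixes of x's sign expansion, i.e. born earlier. So the game value is 7.
Game value = 7

7


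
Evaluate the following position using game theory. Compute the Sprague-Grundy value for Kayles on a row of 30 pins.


Kayles: a move removes 1 or 2 adjacent pins from a contiguous row.
Removing pins from a row of k leaves two independent rows (a, b) with a + b = k - 1 (one pin) or a + b = k - 2 (two pins); an end removal gives a = 0.
By Sprague-Grundy, G(k) = mex{ G(a) XOR G(b) } over all these splits. G(0) = 0.
G(1): splits (0,0):0^0=0 -> mex({0}) = 1
G(2): splits (0,1):0^1=1 (0,0):0^0=0 -> mex({0, 1}) = 2
G(3): splits (0,2):0^2=2 (1,1):1^1=0 (0,1):0^1=1 -> mex({0, 1, 2}) = 3
G(4): splits (0,3):0^3=3 (1,2):1^2=3 (0,2):0^2=2 (1,1):1^1=0 -> mex({0, 2, 3}) = 1
G(5): splits (0,4):0^1=1 (1,3):1^3=2 (2,2):2^2=0 (0,3):0^3=3 (1,2):1^2=3 -> mex({0, 1, 2, 3}) = 4
G(6) = mex({0, 1, 2, 4}) = 3
G(7) = mex({0, 1, 3, 4, 5}) = 2
G(8) = mex({0, 2, 3, 5, 6}) = 1
G(9) = mex({0, 1, 2, 3, 6, 7}) = 4
G(10) = mex({0, 1, 3, 4, 5, 7}) = 2
G(11) = mex({0, 1, 2, 3, 4, 5}) = 6
G(12) = mex({0, 1, 2, 3, 5, 6, 7}) = 4
G(13) = mex({0, 2, 3, 4, 6, 7}) = 1
G(14) = mex({0, 1, 4, 5, 6, 7}) = 2
G(15) = mex({0, 1, 2, 3, 4, 5, 6}) = 7
G(16) = mex({0, 2, 3, 5, 6, 7}) = 1
G(17) = mex({0, 1, 2, 3, 5, 6, 7}) = 4
G(18) = mex({0, 1, 2, 4, 5, 6}) = 3
G(19) = mex({0, 1, 3, 4, 5, 7}) = 2
G(20) = mex({0, 2, 3, 4, 5, 6, 7}) = 1
G(21) = mex({0, 1, 2, 3, 5, 6, 7}) = 4
G(22) = mex({0, 1, 2, 3, 4, 5, 7}) = 6
G(23) = mex({0, 1, 2, 3, 4, 5, 6}) = 7
G(24) = mex({0, 1, 2, 3, 5, 6, 7}) = 4
G(25) = mex({0, 2, 3, 4, 6, 7}) = 1
G(26) = mex({0, 1, 3, 4, 5, 6, 7}) = 2
G(27) = mex({0, 1, 2, 3, 4, 5, 6, 7}) = 8
G(28) = mex({0, 1, 2, 3, 4, 6, 7, 8}) = 5
G(29) = mex({0, 1, 2, 3, 5, 6, 7, 8, 9}) = 4
G(30) = mex({0, 1, 2, 3, 4, 5, 6, 9, 10}) = 7
Therefore G(30) = 7.

7


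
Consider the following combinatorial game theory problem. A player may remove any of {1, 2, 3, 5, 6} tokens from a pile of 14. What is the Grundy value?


The subtraction set is S = {1, 2, 3, 5, 6}.
G(k) = mex{ G(k - s) : s in S, s <= k }. We compute iteratively: G(0) = 0.
G(1) = mex({0}) = 1
G(2) = mex({0, 1}) = 2
G(3) = mex({0, 1, 2}) = 3
G(4) = mex({1, 2, 3}) = 0
G(5) = mex({0, 2, 3}) = 1
G(6) = mex({0, 1, 3}) = 2
G(7) = mex({0, 1, 2}) = 3
G(8) = mex({1, 2, 3}) = 0
G(9) = mex({0, 2, 3}) = 1
Observe that G(4)..G(9) = 0, 1, 2, 3, 0, 1 repeats G(0)..G(5) = 0, 1, 2, 3, 0, 1.
For k >= max(S) = 6, G(k) is determined by the previous 6 values G(k-6)..G(k-1); a window of 6 consecutive values has recurred shifted by 4, so by induction G(k + 4) = G(k) for all k >= 0: the sequence is periodic from the start with period 4.
One period: G(0..3) = 0, 1, 2, 3.
14 mod 4 = 2, so G(14) = G(2) = 2.

2


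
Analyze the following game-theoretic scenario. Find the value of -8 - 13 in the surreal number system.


x = -8, y = 13
x - y = -8 - 13 = -21

-21


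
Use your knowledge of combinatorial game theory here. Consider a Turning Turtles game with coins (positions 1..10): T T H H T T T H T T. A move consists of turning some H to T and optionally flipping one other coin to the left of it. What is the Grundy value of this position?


Coins: T T H H T T T H T T
Key fact: a single head at position k behaves exactly like a Nim heap of size k (turning it to T and optionally flipping a coin at j < k corresponds to moving the heap from k to j, or to 0), and heads combine as a disjunctive sum (two heads at the same place would cancel, matching j XOR j = 0). So the Nim-value is the XOR of the 1-indexed positions of the heads.
Face-up positions (1-indexed): [3, 4, 8]
XOR 0 with 3: 0 XOR 3 = 3
XOR 3 with 4: 3 XOR 4 = 7
XOR 7 with 8: 7 XOR 8 = 15
Nim-value = 15

15


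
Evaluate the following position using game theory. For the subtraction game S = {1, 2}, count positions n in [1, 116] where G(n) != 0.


Subtraction set S = {1, 2}, so G(n) = n mod 3.
G(n) = 0 when n is a multiple of 3.
Multiples of 3 in [1, 116]: 38
N-positions (nonzero Grundy) = 116 - 38 = 78

78


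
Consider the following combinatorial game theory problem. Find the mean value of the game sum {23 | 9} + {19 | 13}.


G1 = {23 | 9}, G2 = {19 | 13}
Each is a switch {a | b} with numbers a > b; its mean value is (a + b)/2, and mean value is additive over game sums: m(G1 + G2) = m(G1) + m(G2).
Mean of G1 = (23 + (9))/2 = 32/2 = 16
Mean of G2 = (19 + (13))/2 = 32/2 = 16
Mean of G1 + G2 = 16 + 16 = 32

32


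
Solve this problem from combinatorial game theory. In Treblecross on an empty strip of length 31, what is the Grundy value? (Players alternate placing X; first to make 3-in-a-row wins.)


Treblecross: place X on empty cells; 3-in-a-row wins.
Playing within two cells of an existing X lets the opponent win at once, so sensible play treats the cells i-2..i+2 around each X as dead. The player left with no safe cell loses, so this is a normal-play take-away game on strips of safe cells.
Placing X at cell i (0-indexed) of a strip of k safe cells leaves independent strips of sizes max(0, i-2) and max(0, k-i-3). Hence G(k) = mex{ G(max(0,i-2)) XOR G(max(0,k-i-3)) : 0 <= i < k }, with G(0) = 0.
G(1): splits (0,0):0^0=0 -> mex({0}) = 1
G(2): splits (0,0):0^0=0 -> mex({0}) = 1
G(3): splits (0,0):0^0=0 -> mex({0}) = 1
G(4): splits (0,1):0^1=1 (0,0):0^0=0 -> mex({0, 1}) = 2
G(5): splits (0,2):0^1=1 (0,1):0^1=1 (0,0):0^0=0 -> mex({0, 1}) = 2
G(6) = mex({1}) = 0
G(7) = mex({0, 1, 2}) = 3
G(8) = mex({0, 1, 2}) = 3
G(9) = mex({0, 2}) = 1
G(10) = mex({0, 2, 3}) = 1
G(11) = mex({0, 3}) = 1
G(12) = mex({1, 3}) = 0
G(13) = mex({0, 1, 2, 3}) = 4
G(14) = mex({0, 1, 2}) = 3
G(15) = mex({0, 1, 2}) = 3
G(16) = mex({0, 1, 2, 4}) = 3
G(17) = mex({0, 1, 3, 4}) = 2
G(18) = mex({0, 1, 3, 4}) = 2
G(19) = mex({0, 1, 3, 5}) = 2
G(20) = mex({0, 1, 2, 3, 5}) = 4
G(21) = mex({0, 1, 2, 3, 5}) = 4
G(22) = mex({1, 2, 6}) = 0
G(23) = mex({0, 1, 2, 3, 4, 6}) = 5
G(24) = mex({0, 1, 2, 3, 4}) = 5
G(25) = mex({0, 1, 3, 4, 7}) = 2
G(26) = mex({0, 1, 3, 4, 5, 7}) = 2
G(27) = mex({0, 1, 3, 5}) = 2
G(28) = mex({0, 1, 2, 5}) = 3
G(29) = mex({0, 1, 2, 4, 5, 6}) = 3
G(30) = mex({1, 2, 4, 6}) = 0
G(31) = mex({0, 1, 2, 3, 4, 6}) = 5
Therefore G(31) = 5.

5


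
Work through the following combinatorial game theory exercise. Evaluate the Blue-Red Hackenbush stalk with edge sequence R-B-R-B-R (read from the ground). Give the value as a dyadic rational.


Edges (from ground): R-B-R-B-R
By Berlekamp's sign-expansion rule, a Blue-Red Hackenbush stalk has the value of the surreal number whose sign sequence is the edge sequence with B -> + and R -> -.
Sign sequence: -+-+-
Trace the sign expansion in the surreal number tree, starting from 0:
Edge 1: R (sign -) -> bounds (-inf, 0), value = -1
Edge 2: B (sign +) -> bounds (-1, 0), value = -1/2
Edge 3: R (sign -) -> bounds (-1, -1/2), value = -3/4
Edge 4: B (sign +) -> bounds (-3/4, -1/2), value = -5/8
Edge 5: R (sign -) -> bounds (-3/4, -5/8), value = -11/16
Game value = -11/16

-11/16


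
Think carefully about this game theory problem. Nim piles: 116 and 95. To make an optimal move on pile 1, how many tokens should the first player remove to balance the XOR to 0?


Piles: 116 and 95
Current XOR: 116 XOR 95 = 43 (non-zero, so this is an N-position).
To make the XOR zero, we need to find a move that balances the piles.
For pile 1 (size 116): target = 116 XOR 43 = 95
We reduce pile 1 from 116 to 95.
Tokens removed: 116 - 95 = 21
Verification: 95 XOR 95 = 0

21


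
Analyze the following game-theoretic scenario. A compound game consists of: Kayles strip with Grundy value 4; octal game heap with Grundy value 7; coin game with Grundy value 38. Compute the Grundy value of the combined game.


By the Sprague-Grundy theorem, the Grundy value of a sum of games is the XOR of individual Grundy values.
Kayles strip: Grundy value = 4. Running XOR: 0 XOR 4 = 4
octal game heap: Grundy value = 7. Running XOR: 4 XOR 7 = 3
coin game: Grundy value = 38. Running XOR: 3 XOR 38 = 37
The combined Grundy value is 37.

37


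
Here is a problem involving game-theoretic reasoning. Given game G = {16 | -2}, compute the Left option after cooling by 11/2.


Original game: {16 | -2} (a switch {a | b} with a > b).
Cooling by t (for t below the temperature (a - b)/2 = 9) taxes each move by t: {a | b} cooled by t is {a - t | b + t}.
Cooling amount: t = 11/2
Cooled Left option: 16 - 11/2 = 21/2
Cooled Right option: -2 + 11/2 = 7/2
Cooled game: {21/2 | 7/2}
Left option = 21/2

21/2


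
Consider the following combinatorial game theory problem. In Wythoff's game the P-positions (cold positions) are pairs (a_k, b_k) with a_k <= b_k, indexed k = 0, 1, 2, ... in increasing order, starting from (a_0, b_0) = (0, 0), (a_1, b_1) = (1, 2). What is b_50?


By Wythoff's theorem, a_k = floor(k * phi) and b_k = floor(k * phi^2) = a_k + k, where phi = (1 + sqrt(5))/2 is the golden ratio.
phi = (1 + sqrt(5))/2 = 1.618034
phi^2 = phi + 1 = 2.618034
k = 50
k * phi^2 = 50 * 2.618034 = 130.901699
b_50 = floor(k * phi^2) = 130 (check: a_50 + k = 80 + 50 = 130)

130


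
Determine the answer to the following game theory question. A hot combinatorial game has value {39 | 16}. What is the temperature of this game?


The game is {39 | 16}, a switch {a | b} with numbers a > b.
Cooling {a | b} by t gives {a - t | b + t}, which stops being hot when a - t = b + t, i.e. at t = (a - b)/2. So the temperature of a switch is (a - b)/2.
Temperature = (Left option - Right option) / 2
= (39 - (16)) / 2
= 23 / 2
= 23/2

23/2


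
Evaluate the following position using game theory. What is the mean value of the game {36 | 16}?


Game = {36 | 16}, a switch {a | b} with numbers a > b.
Its thermograph has left wall a - t and right wall b + t, which meet at t = (a - b)/2, where both equal (a + b)/2. So the mast (mean value) is at (a + b)/2.
Mean = (36 + (16))/2 = 52/2 = 26

26


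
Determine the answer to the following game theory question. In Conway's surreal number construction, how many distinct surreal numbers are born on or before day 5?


Day 0: {|} = 0 is born. Count = 1.
Day n: the number of surreal numbers born by day n is 2^(n+1) - 1.
By day 0: 2^1 - 1 = 1
By day 1: 2^2 - 1 = 3
By day 2: 2^3 - 1 = 7
By day 3: 2^4 - 1 = 15
By day 4: 2^5 - 1 = 31
By day 5: 2^6 - 1 = 63
By day 5: 63 surreal numbers.

63


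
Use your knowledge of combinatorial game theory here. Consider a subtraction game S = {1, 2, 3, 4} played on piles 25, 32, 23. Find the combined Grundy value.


Subtraction set: {1, 2, 3, 4}
For this subtraction set, G(n) = n mod 5 (period = max + 1 = 5).
Pile 1 (size 25): G(25) = 25 mod 5 = 0
Pile 2 (size 32): G(32) = 32 mod 5 = 2
Pile 3 (size 23): G(23) = 23 mod 5 = 3
Total Grundy value = XOR of all: 0 XOR 2 XOR 3 = 1

1


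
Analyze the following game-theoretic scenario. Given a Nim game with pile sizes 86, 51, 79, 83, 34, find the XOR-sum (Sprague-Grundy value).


We need the XOR (exclusive or) of all pile sizes.
After XOR-ing pile 1 (size 86): 0 XOR 86 = 86
After XOR-ing pile 2 (size 51): 86 XOR 51 = 101
After XOR-ing pile 3 (size 79): 101 XOR 79 = 42
After XOR-ing pile 4 (size 83): 42 XOR 83 = 121
After XOR-ing pile 5 (size 34): 121 XOR 34 = 91
The Nim-value of this position is 91.

91


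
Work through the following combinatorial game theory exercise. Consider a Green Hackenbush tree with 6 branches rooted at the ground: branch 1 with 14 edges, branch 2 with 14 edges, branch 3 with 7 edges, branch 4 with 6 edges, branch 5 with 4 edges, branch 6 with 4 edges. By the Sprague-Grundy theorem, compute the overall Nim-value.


The tree has 6 branches from the ground vertex.
In Green Hackenbush, the Nim-value of a simple path of length k is k.
Branch 1: length 14, Nim-value = 14
Branch 2: length 14, Nim-value = 14
Branch 3: length 7, Nim-value = 7
Branch 4: length 6, Nim-value = 6
Branch 5: length 4, Nim-value = 4
Branch 6: length 4, Nim-value = 4
Total Nim-value = XOR of all branch values:
0 XOR 14 = 14
14 XOR 14 = 0
0 XOR 7 = 7
7 XOR 6 = 1
1 XOR 4 = 5
5 XOR 4 = 1
Nim-value of the tree = 1

1


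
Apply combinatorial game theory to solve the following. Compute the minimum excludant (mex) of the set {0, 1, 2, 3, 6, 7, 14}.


Set = {0, 1, 2, 3, 6, 7, 14}
0 is in the set.
1 is in the set.
2 is in the set.
3 is in the set.
4 is NOT in the set. This is the mex.
mex = 4

4


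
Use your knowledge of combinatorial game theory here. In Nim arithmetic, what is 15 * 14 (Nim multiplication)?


Nim multiplication is bilinear over XOR: (u XOR v) * w = (u*w) XOR (v*w).
So we split each operand into its bit components and XOR the pairwise Nim products.
15 = 1 + 2 + 4 + 8 (as XOR of powers of 2).
14 = 2 + 4 + 8 (as XOR of powers of 2).
Using the standard Nim-product table on single bits:
  2*2 = 3,   2*4 = 8,   2*8 = 12,
  4*4 = 6,   4*8 = 11,  8*8 = 13,
and  1*x = x (identity), k*l = l*k (commutative).
Pairwise Nim products:
  1 * 2 = 2
  1 * 4 = 4
  1 * 8 = 8
  2 * 2 = 3
  2 * 4 = 8
  2 * 8 = 12
  4 * 2 = 8
  4 * 4 = 6
  4 * 8 = 11
  8 * 2 = 12
  8 * 4 = 11
  8 * 8 = 13
XOR them: 2 XOR 4 XOR 8 XOR 3 XOR 8 XOR 12 XOR 8 XOR 6 XOR 11 XOR 12 XOR 11 XOR 13 = 6.
Result: 15 * 14 = 6 (in Nim).

6


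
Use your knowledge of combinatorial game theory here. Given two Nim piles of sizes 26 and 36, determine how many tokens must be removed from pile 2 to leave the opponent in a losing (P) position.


Piles: 26 and 36
Current XOR: 26 XOR 36 = 62 (non-zero, so this is an N-position).
To make the XOR zero, we need to find a move that balances the piles.
For pile 2 (size 36): target = 36 XOR 62 = 26
We reduce pile 2 from 36 to 26.
Tokens removed: 36 - 26 = 10
Verification: 26 XOR 26 = 0

10


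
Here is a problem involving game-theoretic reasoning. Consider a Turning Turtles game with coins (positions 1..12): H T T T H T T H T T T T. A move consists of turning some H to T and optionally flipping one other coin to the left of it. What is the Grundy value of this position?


Coins: H T T T H T T H T T T T
Key fact: a single head at position k behaves exactly like a Nim heap of size k (turning it to T and optionally flipping a coin at j < k corresponds to moving the heap from k to j, or to 0), and heads combine as a disjunctive sum (two heads at the same place would cancel, matching j XOR j = 0). So the Nim-value is the XOR of the 1-indexed positions of the heads.
Face-up positions (1-indexed): [1, 5, 8]
XOR 0 with 1: 0 XOR 1 = 1
XOR 1 with 5: 1 XOR 5 = 4
XOR 4 with 8: 4 XOR 8 = 12
Nim-value = 12

12


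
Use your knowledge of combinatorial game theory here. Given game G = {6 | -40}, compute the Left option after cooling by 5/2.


Original game: {6 | -40} (a switch {a | b} with a > b).
Cooling by t (for t below the temperature (a - b)/2 = 23) taxes each move by t: {a | b} cooled by t is {a - t | b + t}.
Cooling amount: t = 5/2
Cooled Left option: 6 - 5/2 = 7/2
Cooled Right option: -40 + 5/2 = -75/2
Cooled game: {7/2 | -75/2}
Left option = 7/2

7/2


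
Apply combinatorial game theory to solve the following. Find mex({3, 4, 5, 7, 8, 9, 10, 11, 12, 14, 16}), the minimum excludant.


Set = {3, 4, 5, 7, 8, 9, 10, 11, 12, 14, 16}
0 is NOT in the set. This is the mex.
mex = 0

0


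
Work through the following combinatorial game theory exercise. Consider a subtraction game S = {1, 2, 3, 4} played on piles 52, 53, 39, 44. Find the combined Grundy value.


Subtraction set: {1, 2, 3, 4}
For this subtraction set, G(n) = n mod 5 (period = max + 1 = 5).
Pile 1 (size 52): G(52) = 52 mod 5 = 2
Pile 2 (size 53): G(53) = 53 mod 5 = 3
Pile 3 (size 39): G(39) = 39 mod 5 = 4
Pile 4 (size 44): G(44) = 44 mod 5 = 4
Total Grundy value = XOR of all: 2 XOR 3 XOR 4 XOR 4 = 1

1


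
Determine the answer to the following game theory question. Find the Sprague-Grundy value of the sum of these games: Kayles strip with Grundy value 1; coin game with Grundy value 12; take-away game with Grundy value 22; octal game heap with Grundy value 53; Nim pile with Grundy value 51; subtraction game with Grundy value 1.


By the Sprague-Grundy theorem, the Grundy value of a sum of games is the XOR of individual Grundy values.
Kayles strip: Grundy value = 1. Running XOR: 0 XOR 1 = 1
coin game: Grundy value = 12. Running XOR: 1 XOR 12 = 13
take-away game: Grundy value = 22. Running XOR: 13 XOR 22 = 27
octal game heap: Grundy value = 53. Running XOR: 27 XOR 53 = 46
Nim pile: Grundy value = 51. Running XOR: 46 XOR 51 = 29
subtraction game: Grundy value = 1. Running XOR: 29 XOR 1 = 28
The combined Grundy value is 28.

28


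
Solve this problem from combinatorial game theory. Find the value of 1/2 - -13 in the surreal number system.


x = 1/2, y = -13
Converting to common denominator: 2
x = 1/2, y = -26/2
x - y = 1/2 - -13 = 27/2

27/2


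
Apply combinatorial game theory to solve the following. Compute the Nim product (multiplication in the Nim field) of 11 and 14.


Nim multiplication is bilinear over XOR: (u XOR v) * w = (u*w) XOR (v*w).
So we split each operand into its bit components and XOR the pairwise Nim products.
11 = 1 + 2 + 8 (as XOR of powers of 2).
14 = 2 + 4 + 8 (as XOR of powers of 2).
Using the standard Nim-product table on single bits:
  2*2 = 3,   2*4 = 8,   2*8 = 12,
  4*4 = 6,   4*8 = 11,  8*8 = 13,
and  1*x = x (identity), k*l = l*k (commutative).
Pairwise Nim products:
  1 * 2 = 2
  1 * 4 = 4
  1 * 8 = 8
  2 * 2 = 3
  2 * 4 = 8
  2 * 8 = 12
  8 * 2 = 12
  8 * 4 = 11
  8 * 8 = 13
XOR them: 2 XOR 4 XOR 8 XOR 3 XOR 8 XOR 12 XOR 12 XOR 11 XOR 13 = 3.
Result: 11 * 14 = 3 (in Nim).

3


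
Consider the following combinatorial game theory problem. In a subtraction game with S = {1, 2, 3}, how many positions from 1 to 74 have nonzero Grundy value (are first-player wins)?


Subtraction set S = {1, 2, 3}, so G(n) = n mod 4.
G(n) = 0 when n is a multiple of 4.
Multiples of 4 in [1, 74]: 18
N-positions (nonzero Grundy) = 74 - 18 = 56

56


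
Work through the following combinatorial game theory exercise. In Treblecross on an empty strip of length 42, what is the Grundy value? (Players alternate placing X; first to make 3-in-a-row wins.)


Treblecross: place X on empty cells; 3-in-a-row wins.
Playing within two cells of an existing X lets the opponent win at once, so sensible play treats the cells i-2..i+2 around each X as dead. The player left with no safe cell loses, so this is a normal-play take-away game on strips of safe cells.
Placing X at cell i (0-indexed) of a strip of k safe cells leaves independent strips of sizes max(0, i-2) and max(0, k-i-3). Hence G(k) = mex{ G(max(0,i-2)) XOR G(max(0,k-i-3)) : 0 <= i < k }, with G(0) = 0.
G(1): splits (0,0):0^0=0 -> mex({0}) = 1
G(2): splits (0,0):0^0=0 -> mex({0}) = 1
G(3): splits (0,0):0^0=0 -> mex({0}) = 1
G(4): splits (0,1):0^1=1 (0,0):0^0=0 -> mex({0, 1}) = 2
G(5): splits (0,2):0^1=1 (0,1):0^1=1 (0,0):0^0=0 -> mex({0, 1}) = 2
G(6) = mex({1}) = 0
G(7) = mex({0, 1, 2}) = 3
G(8) = mex({0, 1, 2}) = 3
G(9) = mex({0, 2}) = 1
G(10) = mex({0, 2, 3}) = 1
G(11) = mex({0, 3}) = 1
G(12) = mex({1, 3}) = 0
G(13) = mex({0, 1, 2, 3}) = 4
G(14) = mex({0, 1, 2}) = 3
G(15) = mex({0, 1, 2}) = 3
G(16) = mex({0, 1, 2, 4}) = 3
G(17) = mex({0, 1, 3, 4}) = 2
G(18) = mex({0, 1, 3, 4}) = 2
G(19) = mex({0, 1, 3, 5}) = 2
G(20) = mex({0, 1, 2, 3, 5}) = 4
G(21) = mex({0, 1, 2, 3, 5}) = 4
G(22) = mex({1, 2, 6}) = 0
G(23) = mex({0, 1, 2, 3, 4, 6}) = 5
G(24) = mex({0, 1, 2, 3, 4}) = 5
G(25) = mex({0, 1, 3, 4, 7}) = 2
G(26) = mex({0, 1, 3, 4, 5, 7}) = 2
G(27) = mex({0, 1, 3, 5}) = 2
G(28) = mex({0, 1, 2, 5}) = 3
G(29) = mex({0, 1, 2, 4, 5, 6}) = 3
G(30) = mex({1, 2, 4, 6}) = 0
G(31) = mex({0, 1, 2, 3, 4, 6}) = 5
G(32) = mex({1, 2, 3, 4, 7}) = 0
G(33) = mex({0, 3, 7}) = 1
G(34) = mex({0, 2, 3, 5, 7}) = 1
G(35) = mex({0, 2, 3, 5, 6}) = 1
G(36) = mex({0, 1, 2, 5, 6}) = 3
G(37) = mex({0, 1, 2, 4, 5, 6}) = 3
G(38) = mex({0, 1, 2, 4}) = 3
G(39) = mex({0, 1, 2, 3, 4, 7}) = 5
G(40) = mex({0, 1, 2, 3, 4, 5, 7}) = 6
G(41) = mex({0, 1, 2, 3, 5, 7}) = 4
G(42) = mex({0, 1, 2, 3, 5, 6, 7}) = 4
Therefore G(42) = 4.

4


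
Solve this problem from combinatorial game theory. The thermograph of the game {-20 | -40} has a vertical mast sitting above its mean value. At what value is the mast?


Game = {-20 | -40}, a switch {a | b} with numbers a > b.
Its thermograph has left wall a - t and right wall b + t, which meet at t = (a - b)/2, where both equal (a + b)/2. So the mast (mean value) is at (a + b)/2.
Mean = (-20 + (-40))/2 = -60/2 = -30

-30


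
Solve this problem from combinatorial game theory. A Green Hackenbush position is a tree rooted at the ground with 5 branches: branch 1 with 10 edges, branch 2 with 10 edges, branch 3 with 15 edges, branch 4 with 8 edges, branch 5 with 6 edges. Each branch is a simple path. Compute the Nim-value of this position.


The tree has 5 branches from the ground vertex.
In Green Hackenbush, the Nim-value of a simple path of length k is k.
Branch 1: length 10, Nim-value = 10
Branch 2: length 10, Nim-value = 10
Branch 3: length 15, Nim-value = 15
Branch 4: length 8, Nim-value = 8
Branch 5: length 6, Nim-value = 6
Total Nim-value = XOR of all branch values:
0 XOR 10 = 10
10 XOR 10 = 0
0 XOR 15 = 15
15 XOR 8 = 7
7 XOR 6 = 1
Nim-value of the tree = 1

1


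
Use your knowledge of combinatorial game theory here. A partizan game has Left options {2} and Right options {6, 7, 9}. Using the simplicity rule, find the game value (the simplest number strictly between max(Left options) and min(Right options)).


Left options: {2}, max = 2
Right options: {6, 7, 9}, min = 6
All options are numbers and max(Left) < min(Right), so by the simplicity theorem the value is the simplest (earliest-born) number strictly between 2 and 6.
Integers 3 through 5 all lie strictly between 2 and 6.
Among integers, the simplest (lowest birthday = smallest |n|; 0 is born on day 0, +-n on day n) is 3.
No non-integer in the interval can be simpler: if x is a non-integer in the interval, then floor(x) or ceil(x) also lies in the interval (the interval contains an integer), and both are proper prefixes of x's sign expansion, i.e. born earlier. So the game value is 3.
Game value = 3

3


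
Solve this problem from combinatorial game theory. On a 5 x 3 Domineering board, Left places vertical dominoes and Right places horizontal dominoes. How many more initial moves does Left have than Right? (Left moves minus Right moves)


Board is 5 x 3 (rows x cols).
Left (vertical) placements: (rows-1) * cols = 4 * 3 = 12
Right (horizontal) placements: rows * (cols-1) = 5 * 2 = 10
Advantage = Left - Right = 12 - 10 = 2

2


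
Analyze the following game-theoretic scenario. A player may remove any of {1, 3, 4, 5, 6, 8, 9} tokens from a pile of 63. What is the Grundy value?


The subtraction set is S = {1, 3, 4, 5, 6, 8, 9}.
G(k) = mex{ G(k - s) : s in S, s <= k }. We compute iteratively: G(0) = 0.
G(1) = mex({0}) = 1
G(2) = mex({1}) = 0
G(3) = mex({0}) = 1
G(4) = mex({0, 1}) = 2
G(5) = mex({0, 1, 2}) = 3
G(6) = mex({0, 1, 3}) = 2
G(7) = mex({0, 1, 2}) = 3
G(8) = mex({0, 1, 2, 3}) = 4
G(9) = mex({0, 1, 2, 3, 4}) = 5
G(10) = mex({0, 1, 2, 3, 5}) = 4
G(11) = mex({0, 1, 2, 3, 4}) = 5
G(12) = mex({1, 2, 3, 4, 5}) = 0
G(13) = mex({0, 2, 3, 4, 5}) = 1
G(14) = mex({1, 2, 3, 4, 5}) = 0
G(15) = mex({0, 2, 3, 4, 5}) = 1
G(16) = mex({0, 1, 3, 4, 5}) = 2
G(17) = mex({0, 1, 2, 4, 5}) = 3
G(18) = mex({0, 1, 3, 4, 5}) = 2
G(19) = mex({0, 1, 2, 4, 5}) = 3
G(20) = mex({0, 1, 2, 3, 5}) = 4
Observe that G(12)..G(20) = 0, 1, 0, 1, 2, 3, 2, 3, 4 repeats G(0)..G(8) = 0, 1, 0, 1, 2, 3, 2, 3, 4.
For k >= max(S) = 9, G(k) is determined by the previous 9 values G(k-9)..G(k-1); a window of 9 consecutive values has recurred shifted by 12, so by induction G(k + 12) = G(k) for all k >= 0: the sequence is periodic from the start with period 12.
One period: G(0..11) = 0, 1, 0, 1, 2, 3, 2, 3, 4, 5, 4, 5.
63 mod 12 = 3, so G(63) = G(3) = 1.

1


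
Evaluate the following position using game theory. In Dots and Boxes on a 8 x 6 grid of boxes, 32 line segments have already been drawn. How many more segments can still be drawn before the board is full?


Grid: 8 x 6 boxes, i.e. 9 rows and 7 columns of dots.
Horizontal edges: (rows + 1) * cols = 9 * 6 = 54
Vertical edges: rows * (cols + 1) = 8 * 7 = 56
Total edges: 54 + 56 = 110
Edges drawn: 32
Remaining: 110 - 32 = 78

78


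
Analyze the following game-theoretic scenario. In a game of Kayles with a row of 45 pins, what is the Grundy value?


Kayles: a move removes 1 or 2 adjacent pins from a contiguous row.
Removing pins from a row of k leaves two independent rows (a, b) with a + b = k - 1 (one pin) or a + b = k - 2 (two pins); an end removal gives a = 0.
By Sprague-Grundy, G(k) = mex{ G(a) XOR G(b) } over all these splits. G(0) = 0.
G(1): splits (0,0):0^0=0 -> mex({0}) = 1
G(2): splits (0,1):0^1=1 (0,0):0^0=0 -> mex({0, 1}) = 2
G(3): splits (0,2):0^2=2 (1,1):1^1=0 (0,1):0^1=1 -> mex({0, 1, 2}) = 3
G(4): splits (0,3):0^3=3 (1,2):1^2=3 (0,2):0^2=2 (1,1):1^1=0 -> mex({0, 2, 3}) = 1
G(5): splits (0,4):0^1=1 (1,3):1^3=2 (2,2):2^2=0 (0,3):0^3=3 (1,2):1^2=3 -> mex({0, 1, 2, 3}) = 4
G(6) = mex({0, 1, 2, 4}) = 3
G(7) = mex({0, 1, 3, 4, 5}) = 2
G(8) = mex({0, 2, 3, 5, 6}) = 1
G(9) = mex({0, 1, 2, 3, 6, 7}) = 4
G(10) = mex({0, 1, 3, 4, 5, 7}) = 2
G(11) = mex({0, 1, 2, 3, 4, 5}) = 6
G(12) = mex({0, 1, 2, 3, 5, 6, 7}) = 4
G(13) = mex({0, 2, 3, 4, 6, 7}) = 1
G(14) = mex({0, 1, 4, 5, 6, 7}) = 2
G(15) = mex({0, 1, 2, 3, 4, 5, 6}) = 7
G(16) = mex({0, 2, 3, 5, 6, 7}) = 1
G(17) = mex({0, 1, 2, 3, 5, 6, 7}) = 4
G(18) = mex({0, 1, 2, 4, 5, 6}) = 3
G(19) = mex({0, 1, 3, 4, 5, 7}) = 2
G(20) = mex({0, 2, 3, 4, 5, 6, 7}) = 1
G(21) = mex({0, 1, 2, 3, 5, 6, 7}) = 4
G(22) = mex({0, 1, 2, 3, 4, 5, 7}) = 6
G(23) = mex({0, 1, 2, 3, 4, 5, 6}) = 7
G(24) = mex({0, 1, 2, 3, 5, 6, 7}) = 4
G(25) = mex({0, 2, 3, 4, 6, 7}) = 1
G(26) = mex({0, 1, 3, 4, 5, 6, 7}) = 2
G(27) = mex({0, 1, 2, 3, 4, 5, 6, 7}) = 8
G(28) = mex({0, 1, 2, 3, 4, 6, 7, 8}) = 5
G(29) = mex({0, 1, 2, 3, 5, 6, 7, 8, 9}) = 4
G(30) = mex({0, 1, 2, 3, 4, 5, 6, 9, 10}) = 7
G(31) = mex({0, 1, 3, 4, 5, 7, 10, 11}) = 2
G(32) = mex({0, 2, 3, 4, 5, 6, 7, 9, 11}) = 1
G(33) = mex({0, 1, 2, 3, 4, 5, 6, 7, 9, 12}) = 8
G(34) = mex({0, 1, 2, 3, 4, 5, 7, 8, 11, 12}) = 6
G(35) = mex({0, 1, 2, 3, 4, 5, 6, 8, 9, 10, 11}) = 7
G(36) = mex({0, 1, 2, 3, 5, 6, 7, 9, 10}) = 4
G(37) = mex({0, 2, 3, 4, 6, 7, 9, 10, 11, 12}) = 1
G(38) = mex({0, 1, 3, 4, 5, 6, 7, 9, 10, 11, 12}) = 2
G(39) = mex({0, 1, 2, 4, 5, 6, 7, 9, 10, 12, 14}) = 3
G(40) = mex({0, 2, 3, 4, 6, 7, 11, 12, 14}) = 1
G(41) = mex({0, 1, 2, 3, 5, 6, 7, 9, 10, 11, 12}) = 4
G(42) = mex({0, 1, 2, 3, 4, 5, 6, 9, 10}) = 7
G(43) = mex({0, 1, 3, 4, 5, 7, 9, 10, 12, 15}) = 2
G(44) = mex({0, 2, 3, 4, 5, 6, 7, 9, 10, 12, 15}) = 1
G(45) = mex({0, 1, 2, 3, 4, 5, 6, 7, 9, 10, 12, 14}) = 8
Therefore G(45) = 8.

8


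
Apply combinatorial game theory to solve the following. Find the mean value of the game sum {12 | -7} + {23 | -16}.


G1 = {12 | -7}, G2 = {23 | -16}
Each is a switch {a | b} with numbers a > b; its mean value is (a + b)/2, and mean value is additive over game sums: m(G1 + G2) = m(G1) + m(G2).
Mean of G1 = (12 + (-7))/2 = 5/2 = 5/2
Mean of G2 = (23 + (-16))/2 = 7/2 = 7/2
Mean of G1 + G2 = 5/2 + 7/2 = 6

6
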